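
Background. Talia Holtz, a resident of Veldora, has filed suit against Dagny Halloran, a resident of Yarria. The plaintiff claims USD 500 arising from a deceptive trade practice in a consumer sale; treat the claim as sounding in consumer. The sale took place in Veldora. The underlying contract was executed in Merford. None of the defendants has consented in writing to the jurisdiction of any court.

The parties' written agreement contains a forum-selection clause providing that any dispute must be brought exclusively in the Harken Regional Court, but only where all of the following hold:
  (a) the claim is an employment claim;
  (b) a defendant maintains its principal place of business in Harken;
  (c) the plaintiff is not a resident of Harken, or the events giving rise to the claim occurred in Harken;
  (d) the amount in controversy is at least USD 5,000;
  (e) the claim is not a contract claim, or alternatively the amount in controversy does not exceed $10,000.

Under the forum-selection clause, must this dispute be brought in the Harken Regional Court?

No

The Harken Regional Court:
  (a) The claim is a consumer claim, not an employment claim. Fails.
  (b) No defendant is a corporation. Not met.
  (c) The plaintiff resides in Veldora, which is not Harken, which satisfies one of the alternatives. Satisfied.
  (d) The amount in controversy is 500 dollars, below the 5,000 dollars floor. Fails.
  (e) The claim is a consumer claim, not a contract claim — that alternative is enough. Met.
  → Forum clause is not triggered.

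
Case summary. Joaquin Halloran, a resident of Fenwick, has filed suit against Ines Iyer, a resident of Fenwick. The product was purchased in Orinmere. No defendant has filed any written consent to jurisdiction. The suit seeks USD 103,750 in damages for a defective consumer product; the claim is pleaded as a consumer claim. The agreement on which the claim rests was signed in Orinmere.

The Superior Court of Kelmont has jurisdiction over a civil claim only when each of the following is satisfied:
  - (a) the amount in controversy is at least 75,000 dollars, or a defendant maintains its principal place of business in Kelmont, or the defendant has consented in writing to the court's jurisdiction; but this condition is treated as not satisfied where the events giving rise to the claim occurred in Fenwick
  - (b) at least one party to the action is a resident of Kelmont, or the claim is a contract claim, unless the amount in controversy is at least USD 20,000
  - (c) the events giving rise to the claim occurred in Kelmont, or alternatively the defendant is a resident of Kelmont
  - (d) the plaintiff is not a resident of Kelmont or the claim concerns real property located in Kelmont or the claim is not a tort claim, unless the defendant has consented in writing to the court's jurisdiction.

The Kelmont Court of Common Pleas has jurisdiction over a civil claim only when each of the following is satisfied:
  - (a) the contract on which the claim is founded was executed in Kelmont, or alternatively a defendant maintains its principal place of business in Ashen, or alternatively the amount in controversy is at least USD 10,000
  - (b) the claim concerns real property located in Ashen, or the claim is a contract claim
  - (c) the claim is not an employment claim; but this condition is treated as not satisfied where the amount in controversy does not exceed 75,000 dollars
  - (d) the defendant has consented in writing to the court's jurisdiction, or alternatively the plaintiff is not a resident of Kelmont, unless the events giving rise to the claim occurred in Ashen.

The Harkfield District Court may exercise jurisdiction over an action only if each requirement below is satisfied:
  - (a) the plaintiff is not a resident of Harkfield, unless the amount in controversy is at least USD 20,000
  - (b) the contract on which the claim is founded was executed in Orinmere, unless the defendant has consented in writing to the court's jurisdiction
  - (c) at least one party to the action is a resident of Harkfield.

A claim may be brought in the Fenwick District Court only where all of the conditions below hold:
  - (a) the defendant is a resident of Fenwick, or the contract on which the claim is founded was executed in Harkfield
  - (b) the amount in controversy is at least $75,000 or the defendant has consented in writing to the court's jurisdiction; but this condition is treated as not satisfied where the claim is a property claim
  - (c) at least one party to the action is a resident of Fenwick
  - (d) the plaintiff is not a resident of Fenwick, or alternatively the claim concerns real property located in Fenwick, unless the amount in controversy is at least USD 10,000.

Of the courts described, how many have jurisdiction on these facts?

1

The Superior Court of Kelmont:
  (a) The amount in controversy is 103,750 dollars, which meets the 75,000 dollars floor, so this disjunct is met. And the carve-out is inapplicable — the operative events occurred in Orinmere, not Fenwick. Condition met.
  (b) No party resides in Kelmont; the claim is a consumer claim, not a contract claim — no alternative holds. However, the amount in controversy is USD 103,750, which meets the 20,000 dollars floor, so the 'unless' proviso supplies this condition. Satisfied.
  (c) The operative events occurred in Orinmere, not Kelmont; the defendant resides in Fenwick, not Kelmont — none of the alternatives is met. Condition not met.
  (d) The plaintiff resides in Fenwick, which is not Kelmont, so one alternative holds. Condition met.
  → Not every requirement is met — no jurisdiction.
The Kelmont Court of Common Pleas:
  (a) The amount in controversy is $103,750, which meets the USD 10,000 floor, which satisfies one of the alternatives. Condition met.
  (b) The claim does not concern real property; the claim is a consumer claim, not a contract claim — none of the alternatives is met. Not met.
  (c) The claim is a consumer claim, not an employment claim. The carve-out does not apply: the amount in controversy is 103,750 dollars, above the USD 75,000 ceiling. Condition met.
  (d) The plaintiff resides in Fenwick, which is not Kelmont, so one alternative holds. Met.
  → The court lacks jurisdiction.
The Harkfield District Court:
  (a) The plaintiff resides in Fenwick, which is not Harkfield. Satisfied.
  (b) The contract was executed in Orinmere. Condition met.
  (c) No party resides in Harkfield. Not satisfied.
  → At least one condition fails; no jurisdiction.
The Fenwick District Court:
  (a) The defendant resides in Fenwick — that alternative is enough. Met.
  (b) The amount in controversy is $103,750, which meets the 75,000 dollars floor, which satisfies one of the alternatives. The carve-out does not apply: the claim is a consumer claim, not a property claim. Condition met.
  (c) Joaquin Halloran resides in Fenwick. Met.
  (d) The plaintiff resides in Fenwick; the claim does not concern real property — every alternative fails. But the amount in controversy is USD 103,750, which meets the 10,000 dollars floor, and the 'unless' clause therefore excuses the requirement. Met.
  → All conditions met; jurisdiction exists.
Courts with jurisdiction: the Fenwick District Court — 1 in total.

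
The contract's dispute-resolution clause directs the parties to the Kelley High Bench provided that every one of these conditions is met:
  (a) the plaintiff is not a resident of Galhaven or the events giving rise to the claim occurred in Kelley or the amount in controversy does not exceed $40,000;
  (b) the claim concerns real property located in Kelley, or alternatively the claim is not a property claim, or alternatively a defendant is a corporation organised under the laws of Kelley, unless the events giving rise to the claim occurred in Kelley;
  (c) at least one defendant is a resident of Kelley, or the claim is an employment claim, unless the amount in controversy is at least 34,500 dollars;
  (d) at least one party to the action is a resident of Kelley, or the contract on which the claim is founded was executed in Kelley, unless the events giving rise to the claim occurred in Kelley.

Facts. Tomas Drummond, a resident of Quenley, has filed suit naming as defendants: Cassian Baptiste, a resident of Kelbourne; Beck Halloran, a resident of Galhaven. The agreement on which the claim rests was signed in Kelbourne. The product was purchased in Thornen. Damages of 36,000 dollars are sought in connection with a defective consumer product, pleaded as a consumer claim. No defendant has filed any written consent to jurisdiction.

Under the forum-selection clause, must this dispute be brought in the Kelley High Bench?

No

The Kelley High Bench:
  (a) The plaintiff resides in Quenley, which is not Galhaven, so this disjunct is met. Satisfied.
  (b) The claim is a consumer claim, not a property claim, so this disjunct is met. Condition met.
  (c) No defendant resides in Kelley (they reside in Kelbourne, Galhaven); the claim is a consumer claim, not an employment claim — no alternative holds. However, the amount in controversy is 36,000 dollars, which meets the 34,500 dollars floor, so the 'unless' proviso supplies this condition. Met.
  (d) No party resides in Kelley; the contract was executed in Kelbourne, not Kelley — every alternative fails. And the operative events occurred in Thornen, not Kelley, so the proviso does not save it. Condition not met.
  → Forum clause is not triggered.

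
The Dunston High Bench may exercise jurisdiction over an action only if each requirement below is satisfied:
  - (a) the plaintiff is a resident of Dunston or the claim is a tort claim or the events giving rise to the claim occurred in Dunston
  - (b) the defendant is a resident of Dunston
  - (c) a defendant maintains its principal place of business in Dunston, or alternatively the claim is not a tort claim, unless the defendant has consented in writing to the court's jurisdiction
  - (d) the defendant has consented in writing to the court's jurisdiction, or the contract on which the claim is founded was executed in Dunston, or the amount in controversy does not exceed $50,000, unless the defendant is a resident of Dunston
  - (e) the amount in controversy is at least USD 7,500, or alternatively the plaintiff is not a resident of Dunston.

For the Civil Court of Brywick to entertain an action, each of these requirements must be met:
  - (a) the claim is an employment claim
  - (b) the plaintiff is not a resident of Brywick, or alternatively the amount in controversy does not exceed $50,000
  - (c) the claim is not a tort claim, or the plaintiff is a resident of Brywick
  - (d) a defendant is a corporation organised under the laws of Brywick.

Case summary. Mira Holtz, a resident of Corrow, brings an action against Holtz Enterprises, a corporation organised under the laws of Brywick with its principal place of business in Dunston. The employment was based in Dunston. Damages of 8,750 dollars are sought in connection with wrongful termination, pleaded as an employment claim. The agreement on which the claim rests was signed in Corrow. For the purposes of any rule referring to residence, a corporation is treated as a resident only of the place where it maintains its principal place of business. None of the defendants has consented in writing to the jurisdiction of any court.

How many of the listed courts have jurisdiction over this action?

2

The Dunston High Bench:
  (a) The operative events occurred in Dunston — that alternative is enough. Met.
  (b) The defendant resides in Dunston. Met.
  (c) Holtz Enterprises has its principal place of business in Dunston, so this disjunct is met. Met.
  (d) The amount in controversy is USD 8,750, within the 50,000 dollars ceiling — that alternative is enough. Met.
  (e) The amount in controversy is $8,750, which meets the $7,500 floor — that alternative is enough. Satisfied.
  → Jurisdiction lies.
The Civil Court of Brywick:
  (a) The claim is an employment claim. Met.
  (b) The plaintiff resides in Corrow, which is not Brywick, so this disjunct is met. Condition met.
  (c) The claim is an employment claim, not a tort claim — that alternative is enough. Met.
  (d) Holtz Enterprises is organised under the laws of Brywick. Condition met.
  → All conditions met; jurisdiction exists.
Courts with jurisdiction: the Dunston High Bench, the Civil Court of Brywick — 2 in total.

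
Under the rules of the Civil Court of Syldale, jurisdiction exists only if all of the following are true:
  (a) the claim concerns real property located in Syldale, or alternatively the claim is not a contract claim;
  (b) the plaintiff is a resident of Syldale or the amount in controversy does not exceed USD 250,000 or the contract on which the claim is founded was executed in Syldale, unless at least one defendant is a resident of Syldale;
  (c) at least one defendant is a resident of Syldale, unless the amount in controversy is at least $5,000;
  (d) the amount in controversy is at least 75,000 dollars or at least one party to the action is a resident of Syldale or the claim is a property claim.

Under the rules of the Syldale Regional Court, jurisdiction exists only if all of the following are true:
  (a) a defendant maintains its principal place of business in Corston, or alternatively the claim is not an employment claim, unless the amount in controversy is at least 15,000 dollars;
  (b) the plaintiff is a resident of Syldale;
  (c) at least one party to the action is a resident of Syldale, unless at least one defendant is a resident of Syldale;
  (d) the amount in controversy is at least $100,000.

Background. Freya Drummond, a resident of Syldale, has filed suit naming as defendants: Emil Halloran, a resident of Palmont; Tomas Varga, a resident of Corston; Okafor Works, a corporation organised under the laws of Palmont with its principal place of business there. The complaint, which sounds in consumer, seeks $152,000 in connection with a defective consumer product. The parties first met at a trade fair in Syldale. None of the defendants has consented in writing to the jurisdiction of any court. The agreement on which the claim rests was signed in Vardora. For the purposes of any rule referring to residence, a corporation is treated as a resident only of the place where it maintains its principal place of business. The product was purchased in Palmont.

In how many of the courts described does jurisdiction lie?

The Civil Court of Syldale:
  (a) The claim is a consumer claim, not a contract claim — that alternative is enough. Condition met.
  (b) The plaintiff resides in Syldale, so one alternative holds. Condition met.
  (c) No defendant resides in Syldale (they reside in Palmont, Corston, Palmont). But the amount in controversy is USD 152,000, which meets the USD 5,000 floor, and the 'unless' clause therefore excuses the requirement. Met.
  (d) The amount in controversy is USD 152,000, which meets the $75,000 floor — that alternative is enough. Satisfied.
  → Jurisdiction lies.
The Syldale Regional Court:
  (a) The claim is a consumer claim, not an employment claim — that alternative is enough. Satisfied.
  (b) The plaintiff resides in Syldale. Met.
  (c) Freya Drummond resides in Syldale. Met.
  (d) The amount in controversy is 152,000 dollars, which meets the $100,000 floor. Condition met.
  → Jurisdiction lies.
Courts with jurisdiction: the Civil Court of Syldale, the Syldale Regional Court — 2 in total.

2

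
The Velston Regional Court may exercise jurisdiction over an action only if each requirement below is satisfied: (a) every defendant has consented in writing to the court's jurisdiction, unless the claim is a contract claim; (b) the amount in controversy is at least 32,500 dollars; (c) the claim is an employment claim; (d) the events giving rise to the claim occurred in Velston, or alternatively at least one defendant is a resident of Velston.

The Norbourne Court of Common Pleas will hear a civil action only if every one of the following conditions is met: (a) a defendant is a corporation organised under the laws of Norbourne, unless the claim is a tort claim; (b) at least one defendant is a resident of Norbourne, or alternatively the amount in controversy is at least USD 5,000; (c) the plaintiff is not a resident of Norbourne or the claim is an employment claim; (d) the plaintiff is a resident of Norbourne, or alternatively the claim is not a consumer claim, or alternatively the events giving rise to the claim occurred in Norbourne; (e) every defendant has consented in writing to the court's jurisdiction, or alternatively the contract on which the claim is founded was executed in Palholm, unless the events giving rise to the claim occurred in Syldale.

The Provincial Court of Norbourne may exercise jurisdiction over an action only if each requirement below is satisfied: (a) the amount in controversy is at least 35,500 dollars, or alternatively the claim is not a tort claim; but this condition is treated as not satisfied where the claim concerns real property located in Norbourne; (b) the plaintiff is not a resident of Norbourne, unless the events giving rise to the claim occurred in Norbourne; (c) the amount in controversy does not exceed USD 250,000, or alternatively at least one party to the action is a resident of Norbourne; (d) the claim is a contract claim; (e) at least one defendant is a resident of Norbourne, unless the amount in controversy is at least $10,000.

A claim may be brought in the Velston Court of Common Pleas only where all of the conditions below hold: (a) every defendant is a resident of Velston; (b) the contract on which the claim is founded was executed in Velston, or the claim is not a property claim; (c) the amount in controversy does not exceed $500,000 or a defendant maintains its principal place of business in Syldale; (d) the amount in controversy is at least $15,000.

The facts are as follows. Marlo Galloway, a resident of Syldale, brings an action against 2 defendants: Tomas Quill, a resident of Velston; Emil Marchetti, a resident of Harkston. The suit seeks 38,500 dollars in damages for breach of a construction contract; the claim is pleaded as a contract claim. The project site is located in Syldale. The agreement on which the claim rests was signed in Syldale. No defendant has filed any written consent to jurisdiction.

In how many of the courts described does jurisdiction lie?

The Velston Regional Court:
  (a) No such written consent has been filed. But the claim is a contract claim, and the 'unless' clause therefore excuses the requirement. Satisfied.
  (b) The amount in controversy is $38,500, which meets the 32,500 dollars floor. Condition met.
  (c) The claim is a contract claim, not an employment claim. Fails.
  (d) Tomas Quill resides in Velston, which satisfies one of the alternatives. Condition met.
  → At least one condition fails; no jurisdiction.
The Norbourne Court of Common Pleas:
  (a) No defendant is a corporation. The proviso offers no rescue either, since the claim is a contract claim, not a tort claim. Not met.
  (b) The amount in controversy is 38,500 dollars, which meets the 5,000 dollars floor, so this disjunct is met. Met.
  (c) The plaintiff resides in Syldale, which is not Norbourne, which satisfies one of the alternatives. Satisfied.
  (d) The claim is a contract claim, not a consumer claim, so one alternative holds. Condition met.
  (e) No such written consent has been filed; the contract was executed in Syldale, not Palholm — no alternative holds. However, the operative events occurred in Syldale, so the 'unless' proviso supplies this condition. Condition met.
  → Not every requirement is met — no jurisdiction.
The Provincial Court of Norbourne:
  (a) The amount in controversy is 38,500 dollars, which meets the 35,500 dollars floor, so one alternative holds. And the carve-out is inapplicable — the claim does not concern real property. Condition met.
  (b) The plaintiff resides in Syldale, which is not Norbourne. Satisfied.
  (c) The amount in controversy is USD 38,500, within the $250,000 ceiling, which satisfies one of the alternatives. Condition met.
  (d) The claim is a contract claim. Condition met.
  (e) No defendant resides in Norbourne (they reside in Velston, Harkston). However, the amount in controversy is 38,500 dollars, which meets the 10,000 dollars floor, so the 'unless' proviso supplies this condition. Met.
  → Jurisdiction lies.
The Velston Court of Common Pleas:
  (a) The defendants reside as follows — Tomas Quill in Velston, Emil Marchetti in Harkston — not all in Velston. Not satisfied.
  (b) The claim is a contract claim, not a property claim, so this disjunct is met. Satisfied.
  (c) The amount in controversy is USD 38,500, within the $500,000 ceiling, so this disjunct is met. Condition met.
  (d) The amount in controversy is $38,500, which meets the 15,000 dollars floor. Condition met.
  → The court lacks jurisdiction.
Courts with jurisdiction: the Provincial Court of Norbourne — 1 in total.

1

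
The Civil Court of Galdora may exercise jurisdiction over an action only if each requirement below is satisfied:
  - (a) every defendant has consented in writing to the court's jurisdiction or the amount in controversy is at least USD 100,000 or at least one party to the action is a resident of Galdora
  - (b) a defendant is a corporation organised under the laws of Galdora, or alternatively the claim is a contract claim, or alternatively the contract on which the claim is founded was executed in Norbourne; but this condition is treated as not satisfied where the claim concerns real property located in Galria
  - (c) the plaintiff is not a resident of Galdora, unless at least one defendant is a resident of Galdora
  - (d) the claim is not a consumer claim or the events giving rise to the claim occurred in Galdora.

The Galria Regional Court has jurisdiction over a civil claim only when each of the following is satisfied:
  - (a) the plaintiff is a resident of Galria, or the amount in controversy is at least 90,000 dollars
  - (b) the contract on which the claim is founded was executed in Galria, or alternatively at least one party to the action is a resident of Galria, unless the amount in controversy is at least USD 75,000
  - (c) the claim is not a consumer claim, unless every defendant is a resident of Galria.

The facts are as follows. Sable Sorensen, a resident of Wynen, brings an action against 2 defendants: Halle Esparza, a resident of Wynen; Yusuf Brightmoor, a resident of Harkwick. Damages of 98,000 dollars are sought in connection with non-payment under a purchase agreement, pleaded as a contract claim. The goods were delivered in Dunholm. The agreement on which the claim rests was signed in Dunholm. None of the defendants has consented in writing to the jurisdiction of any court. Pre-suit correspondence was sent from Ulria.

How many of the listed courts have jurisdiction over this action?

The Civil Court of Galdora:
  (a) No such written consent has been filed; the amount in controversy is 98,000 dollars, below the USD 100,000 floor; no party resides in Galdora — no alternative holds. Not satisfied.
  (b) The claim is a contract claim, so one alternative holds. The carve-out does not apply: the claim does not concern real property. Satisfied.
  (c) The plaintiff resides in Wynen, which is not Galdora. Met.
  (d) The claim is a contract claim, not a consumer claim, which satisfies one of the alternatives. Met.
  → At least one condition fails; no jurisdiction.
The Galria Regional Court:
  (a) The amount in controversy is USD 98,000, which meets the USD 90,000 floor — that alternative is enough. Met.
  (b) The contract was executed in Dunholm, not Galria; no party resides in Galria — every alternative fails. However, the amount in controversy is USD 98,000, which meets the $75,000 floor, so the 'unless' proviso supplies this condition. Met.
  (c) The claim is a contract claim, not a consumer claim. Satisfied.
  → Every requirement is satisfied — jurisdiction.
Courts with jurisdiction: the Galria Regional Court — 1 in total.

1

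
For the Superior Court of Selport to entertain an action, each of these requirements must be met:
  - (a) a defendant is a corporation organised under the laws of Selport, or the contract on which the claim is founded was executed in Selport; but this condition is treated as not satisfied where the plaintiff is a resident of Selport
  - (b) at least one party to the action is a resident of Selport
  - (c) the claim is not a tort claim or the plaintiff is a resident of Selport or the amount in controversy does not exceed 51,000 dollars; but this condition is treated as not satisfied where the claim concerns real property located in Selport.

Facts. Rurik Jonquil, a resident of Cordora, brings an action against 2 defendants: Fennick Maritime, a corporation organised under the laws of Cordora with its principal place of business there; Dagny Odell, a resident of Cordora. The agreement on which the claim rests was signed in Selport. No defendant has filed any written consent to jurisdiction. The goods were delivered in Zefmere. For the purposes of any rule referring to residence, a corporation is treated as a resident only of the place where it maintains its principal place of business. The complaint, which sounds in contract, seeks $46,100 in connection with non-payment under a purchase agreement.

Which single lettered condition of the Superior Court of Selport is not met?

(b)

The Superior Court of Selport:
  (a) The contract was executed in Selport — that alternative is enough. The exception is not triggered, since the plaintiff resides in Cordora, not Selport. Met.
  (b) No party resides in Selport. Not met.
  (c) The claim is a contract claim, not a tort claim, so one alternative holds. The exception is not triggered, since the claim does not concern real property. Met.
Only condition (b) fails.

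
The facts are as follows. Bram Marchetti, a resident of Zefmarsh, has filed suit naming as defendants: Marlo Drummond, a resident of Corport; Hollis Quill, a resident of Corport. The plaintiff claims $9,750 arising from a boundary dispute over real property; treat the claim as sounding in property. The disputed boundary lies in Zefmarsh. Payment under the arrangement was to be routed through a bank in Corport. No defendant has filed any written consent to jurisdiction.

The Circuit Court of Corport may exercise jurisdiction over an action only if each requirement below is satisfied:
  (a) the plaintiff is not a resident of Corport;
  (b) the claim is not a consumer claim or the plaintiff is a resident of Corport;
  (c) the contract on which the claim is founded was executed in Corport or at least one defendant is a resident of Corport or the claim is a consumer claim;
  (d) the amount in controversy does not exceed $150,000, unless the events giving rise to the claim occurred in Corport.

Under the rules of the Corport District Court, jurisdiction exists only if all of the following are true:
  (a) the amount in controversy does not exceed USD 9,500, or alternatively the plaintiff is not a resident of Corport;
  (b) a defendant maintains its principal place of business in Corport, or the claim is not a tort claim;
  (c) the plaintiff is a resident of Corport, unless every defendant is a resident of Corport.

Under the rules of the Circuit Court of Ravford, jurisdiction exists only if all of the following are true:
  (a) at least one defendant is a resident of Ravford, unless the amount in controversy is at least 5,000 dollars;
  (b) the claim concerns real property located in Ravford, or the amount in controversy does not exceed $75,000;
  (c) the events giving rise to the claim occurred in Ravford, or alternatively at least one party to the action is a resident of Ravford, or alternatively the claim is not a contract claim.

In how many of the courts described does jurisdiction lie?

3

The Circuit Court of Corport:
  (a) The plaintiff resides in Zefmarsh, which is not Corport. Met.
  (b) The claim is a property claim, not a consumer claim — that alternative is enough. Met.
  (c) Marlo Drummond resides in Corport — that alternative is enough. Satisfied.
  (d) The amount in controversy is $9,750, within the $150,000 ceiling. Satisfied.
  → Jurisdiction lies.
The Corport District Court:
  (a) The plaintiff resides in Zefmarsh, which is not Corport, which satisfies one of the alternatives. Condition met.
  (b) The claim is a property claim, not a tort claim — that alternative is enough. Condition met.
  (c) The plaintiff resides in Zefmarsh, not Corport. The proviso rescues it, though: the defendants reside as follows — Marlo Drummond in Corport, Hollis Quill in Corport — all in Corport. Met.
  → Every requirement is satisfied — jurisdiction.
The Circuit Court of Ravford:
  (a) No defendant resides in Ravford (they reside in Corport, Corport). The proviso rescues it, though: the amount in controversy is $9,750, which meets the 5,000 dollars floor. Condition met.
  (b) The amount in controversy is $9,750, within the $75,000 ceiling, so one alternative holds. Satisfied.
  (c) The claim is a property claim, not a contract claim, so one alternative holds. Condition met.
  → Every requirement is satisfied — jurisdiction.
Courts with jurisdiction: the Circuit Court of Corport, the Corport District Court, the Circuit Court of Ravford — 3 in total.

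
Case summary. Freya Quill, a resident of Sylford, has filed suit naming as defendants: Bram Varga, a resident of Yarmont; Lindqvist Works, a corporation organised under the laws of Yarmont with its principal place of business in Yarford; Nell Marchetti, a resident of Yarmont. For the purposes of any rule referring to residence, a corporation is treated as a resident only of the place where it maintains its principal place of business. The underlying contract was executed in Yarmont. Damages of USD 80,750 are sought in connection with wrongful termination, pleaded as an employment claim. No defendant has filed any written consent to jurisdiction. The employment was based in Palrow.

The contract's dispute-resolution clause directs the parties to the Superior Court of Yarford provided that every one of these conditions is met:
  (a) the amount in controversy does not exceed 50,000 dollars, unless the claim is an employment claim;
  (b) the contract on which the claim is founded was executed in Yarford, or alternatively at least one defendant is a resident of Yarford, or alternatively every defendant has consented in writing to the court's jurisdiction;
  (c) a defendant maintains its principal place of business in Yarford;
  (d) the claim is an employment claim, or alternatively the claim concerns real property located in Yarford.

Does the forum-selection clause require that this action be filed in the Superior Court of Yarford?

Yes

The Superior Court of Yarford:
  (a) The amount in controversy is 80,750 dollars, above the USD 50,000 ceiling. However, the claim is an employment claim, so the 'unless' proviso supplies this condition. Satisfied.
  (b) Lindqvist Works resides in Yarford — that alternative is enough. Satisfied.
  (c) Lindqvist Works has its principal place of business in Yarford. Met.
  (d) The claim is an employment claim, so this disjunct is met. Satisfied.
  → Forum clause is triggered.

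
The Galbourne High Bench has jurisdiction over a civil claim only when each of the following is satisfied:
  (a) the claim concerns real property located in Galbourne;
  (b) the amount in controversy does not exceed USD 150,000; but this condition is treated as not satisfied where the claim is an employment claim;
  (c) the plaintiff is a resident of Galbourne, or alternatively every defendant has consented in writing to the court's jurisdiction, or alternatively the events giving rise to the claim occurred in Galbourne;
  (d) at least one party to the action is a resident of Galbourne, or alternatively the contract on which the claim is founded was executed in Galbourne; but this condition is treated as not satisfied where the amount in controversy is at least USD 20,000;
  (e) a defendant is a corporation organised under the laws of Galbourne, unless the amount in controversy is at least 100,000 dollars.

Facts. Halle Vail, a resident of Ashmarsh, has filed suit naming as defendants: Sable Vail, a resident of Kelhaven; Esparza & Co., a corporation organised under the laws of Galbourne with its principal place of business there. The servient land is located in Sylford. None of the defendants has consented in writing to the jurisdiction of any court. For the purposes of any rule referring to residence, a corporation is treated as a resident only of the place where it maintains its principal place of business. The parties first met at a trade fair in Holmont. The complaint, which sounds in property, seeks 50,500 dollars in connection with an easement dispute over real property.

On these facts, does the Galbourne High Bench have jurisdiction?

No

The Galbourne High Bench:
  (a) The property lies in Sylford, not Galbourne. Not satisfied.
  (b) The amount in controversy is 50,500 dollars, within the 150,000 dollars ceiling. And the carve-out is inapplicable — the claim is a property claim, not an employment claim. Met.
  (c) The plaintiff resides in Ashmarsh, not Galbourne; no such written consent has been filed; the operative events occurred in Sylford, not Galbourne — every alternative fails. Not satisfied.
  (d) Esparza & Co. resides in Galbourne, which satisfies one of the alternatives. But the carve-out bites: the amount in controversy is USD 50,500, which meets the $20,000 floor. Not met.
  (e) Esparza & Co. is organised under the laws of Galbourne. Satisfied.
  → No jurisdiction.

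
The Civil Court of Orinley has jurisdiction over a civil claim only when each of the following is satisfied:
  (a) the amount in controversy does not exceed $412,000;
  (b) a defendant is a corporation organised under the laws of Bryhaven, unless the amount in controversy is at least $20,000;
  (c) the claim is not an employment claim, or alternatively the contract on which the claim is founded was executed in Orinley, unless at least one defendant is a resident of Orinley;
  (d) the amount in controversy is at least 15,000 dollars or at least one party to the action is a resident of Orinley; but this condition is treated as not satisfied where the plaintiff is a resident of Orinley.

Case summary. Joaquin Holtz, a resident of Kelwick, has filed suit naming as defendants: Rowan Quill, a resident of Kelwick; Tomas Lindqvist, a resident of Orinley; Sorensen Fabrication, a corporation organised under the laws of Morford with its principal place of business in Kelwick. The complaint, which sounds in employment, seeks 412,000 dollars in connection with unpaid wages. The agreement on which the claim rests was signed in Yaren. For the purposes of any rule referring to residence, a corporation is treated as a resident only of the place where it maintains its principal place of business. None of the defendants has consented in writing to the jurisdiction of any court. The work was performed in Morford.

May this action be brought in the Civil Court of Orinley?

Yes

The Civil Court of Orinley:
  (a) The amount in controversy is USD 412,000, within the USD 412,000 ceiling. Satisfied.
  (b) The corporate defendant(s) are organised in Morford, not Bryhaven. However, the amount in controversy is $412,000, which meets the USD 20,000 floor, so the 'unless' proviso supplies this condition. Met.
  (c) The claim is an employment claim; the contract was executed in Yaren, not Orinley — no alternative holds. However, Tomas Lindqvist resides in Orinley, so the 'unless' proviso supplies this condition. Condition met.
  (d) The amount in controversy is USD 412,000, which meets the $15,000 floor, so this disjunct is met. And the carve-out is inapplicable — the plaintiff resides in Kelwick, not Orinley. Condition met.
  → The court has jurisdiction.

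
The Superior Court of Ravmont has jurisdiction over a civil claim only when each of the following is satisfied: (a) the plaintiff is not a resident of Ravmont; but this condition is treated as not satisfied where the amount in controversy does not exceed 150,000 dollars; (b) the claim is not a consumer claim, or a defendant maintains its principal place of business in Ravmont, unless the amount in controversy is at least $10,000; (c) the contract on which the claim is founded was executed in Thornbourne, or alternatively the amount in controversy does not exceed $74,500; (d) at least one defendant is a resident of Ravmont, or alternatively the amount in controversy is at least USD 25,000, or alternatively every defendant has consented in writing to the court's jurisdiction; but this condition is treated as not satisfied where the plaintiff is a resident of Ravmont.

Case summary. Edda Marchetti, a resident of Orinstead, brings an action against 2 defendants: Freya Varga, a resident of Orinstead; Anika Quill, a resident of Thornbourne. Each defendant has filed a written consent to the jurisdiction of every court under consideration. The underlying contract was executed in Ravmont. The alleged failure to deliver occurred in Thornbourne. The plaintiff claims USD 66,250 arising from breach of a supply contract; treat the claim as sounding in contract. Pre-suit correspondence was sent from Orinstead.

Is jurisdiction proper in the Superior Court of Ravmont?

The Superior Court of Ravmont:
  (a) The plaintiff resides in Orinstead, which is not Ravmont. However, the amount in controversy is USD 66,250, within the $150,000 ceiling, which falls within the stated exception and so defeats the condition. Fails.
  (b) The claim is a contract claim, not a consumer claim — that alternative is enough. Satisfied.
  (c) The amount in controversy is USD 66,250, within the USD 74,500 ceiling — that alternative is enough. Met.
  (d) The amount in controversy is $66,250, which meets the $25,000 floor, so one alternative holds. The carve-out does not apply: the plaintiff resides in Orinstead, not Ravmont. Met.
  → The court lacks jurisdiction.

No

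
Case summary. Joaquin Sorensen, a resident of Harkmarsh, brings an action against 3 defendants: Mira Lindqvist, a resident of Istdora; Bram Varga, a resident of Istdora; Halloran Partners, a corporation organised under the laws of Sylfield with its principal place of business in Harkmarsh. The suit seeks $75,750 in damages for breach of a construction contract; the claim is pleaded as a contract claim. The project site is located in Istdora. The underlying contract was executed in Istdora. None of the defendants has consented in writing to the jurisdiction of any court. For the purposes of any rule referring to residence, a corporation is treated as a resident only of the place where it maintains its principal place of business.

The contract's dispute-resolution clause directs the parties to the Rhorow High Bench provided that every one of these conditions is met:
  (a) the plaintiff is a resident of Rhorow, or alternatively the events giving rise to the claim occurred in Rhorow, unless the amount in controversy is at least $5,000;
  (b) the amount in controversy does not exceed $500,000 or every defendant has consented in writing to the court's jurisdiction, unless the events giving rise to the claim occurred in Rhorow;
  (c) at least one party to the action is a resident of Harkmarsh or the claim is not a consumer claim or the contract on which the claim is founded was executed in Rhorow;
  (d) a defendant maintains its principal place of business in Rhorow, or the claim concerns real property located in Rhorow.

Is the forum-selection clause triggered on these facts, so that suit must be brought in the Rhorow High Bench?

The Rhorow High Bench:
  (a) The plaintiff resides in Harkmarsh, not Rhorow; the operative events occurred in Istdora, not Rhorow — none of the alternatives is met. However, the amount in controversy is $75,750, which meets the 5,000 dollars floor, so the 'unless' proviso supplies this condition. Met.
  (b) The amount in controversy is 75,750 dollars, within the $500,000 ceiling — that alternative is enough. Condition met.
  (c) Joaquin Sorensen resides in Harkmarsh — that alternative is enough. Met.
  (d) The corporate defendant(s) have their principal place of business in Harkmarsh, not Rhorow; the claim does not concern real property — none of the alternatives is met. Not satisfied.
  → The clause does not apply.

No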